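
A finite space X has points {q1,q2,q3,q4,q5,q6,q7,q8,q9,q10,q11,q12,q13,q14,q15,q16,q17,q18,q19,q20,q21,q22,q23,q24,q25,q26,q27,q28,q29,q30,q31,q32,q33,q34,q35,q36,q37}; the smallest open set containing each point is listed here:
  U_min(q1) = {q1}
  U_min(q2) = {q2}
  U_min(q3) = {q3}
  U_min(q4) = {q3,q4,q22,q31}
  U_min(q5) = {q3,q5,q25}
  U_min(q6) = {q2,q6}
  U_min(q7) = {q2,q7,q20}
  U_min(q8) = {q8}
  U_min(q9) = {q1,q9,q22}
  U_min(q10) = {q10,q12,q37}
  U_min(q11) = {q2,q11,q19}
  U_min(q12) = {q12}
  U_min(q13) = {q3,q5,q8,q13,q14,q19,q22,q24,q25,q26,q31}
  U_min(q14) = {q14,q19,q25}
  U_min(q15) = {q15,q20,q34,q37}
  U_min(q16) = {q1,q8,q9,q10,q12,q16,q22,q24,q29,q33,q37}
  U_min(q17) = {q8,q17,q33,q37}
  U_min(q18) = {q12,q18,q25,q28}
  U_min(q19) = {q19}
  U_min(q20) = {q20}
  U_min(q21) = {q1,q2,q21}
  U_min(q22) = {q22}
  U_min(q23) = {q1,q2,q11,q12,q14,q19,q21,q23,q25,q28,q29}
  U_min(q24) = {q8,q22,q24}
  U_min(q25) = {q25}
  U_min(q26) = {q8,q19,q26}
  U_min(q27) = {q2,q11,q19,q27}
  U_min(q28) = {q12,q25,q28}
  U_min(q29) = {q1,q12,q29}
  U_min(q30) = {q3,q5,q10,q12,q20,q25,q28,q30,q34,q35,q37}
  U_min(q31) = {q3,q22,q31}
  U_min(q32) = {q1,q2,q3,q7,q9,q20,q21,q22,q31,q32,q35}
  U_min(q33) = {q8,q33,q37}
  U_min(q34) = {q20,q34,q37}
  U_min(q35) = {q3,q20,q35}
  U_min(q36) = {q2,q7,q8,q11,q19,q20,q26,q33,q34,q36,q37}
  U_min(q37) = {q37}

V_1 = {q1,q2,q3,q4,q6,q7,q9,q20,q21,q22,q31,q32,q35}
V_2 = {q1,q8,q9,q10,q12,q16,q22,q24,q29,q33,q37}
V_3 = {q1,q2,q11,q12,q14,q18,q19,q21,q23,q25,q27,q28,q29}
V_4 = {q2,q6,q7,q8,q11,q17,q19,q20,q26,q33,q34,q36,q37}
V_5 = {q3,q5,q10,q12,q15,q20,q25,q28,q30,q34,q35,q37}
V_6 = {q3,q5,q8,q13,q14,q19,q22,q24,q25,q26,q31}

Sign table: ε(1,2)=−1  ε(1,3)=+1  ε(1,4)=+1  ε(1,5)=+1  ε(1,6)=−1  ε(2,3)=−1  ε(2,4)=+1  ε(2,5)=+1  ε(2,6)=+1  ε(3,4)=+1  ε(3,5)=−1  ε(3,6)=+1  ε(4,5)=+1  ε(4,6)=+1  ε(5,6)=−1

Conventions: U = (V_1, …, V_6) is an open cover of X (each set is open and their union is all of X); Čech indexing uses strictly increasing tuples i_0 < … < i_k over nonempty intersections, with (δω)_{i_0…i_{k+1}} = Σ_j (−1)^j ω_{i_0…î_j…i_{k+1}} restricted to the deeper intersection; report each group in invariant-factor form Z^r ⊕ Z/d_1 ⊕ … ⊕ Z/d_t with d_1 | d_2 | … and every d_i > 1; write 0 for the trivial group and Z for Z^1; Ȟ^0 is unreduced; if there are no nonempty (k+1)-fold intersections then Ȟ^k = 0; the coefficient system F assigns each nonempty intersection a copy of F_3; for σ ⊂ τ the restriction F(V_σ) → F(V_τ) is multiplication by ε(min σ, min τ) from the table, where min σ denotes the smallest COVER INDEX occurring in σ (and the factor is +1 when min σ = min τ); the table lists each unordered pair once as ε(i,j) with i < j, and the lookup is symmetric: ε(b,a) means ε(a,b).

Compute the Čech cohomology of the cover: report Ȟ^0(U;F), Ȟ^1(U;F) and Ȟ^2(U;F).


Ȟ^0(U;F) ≅ 0, Ȟ^1(U;F) ≅ 0, Ȟ^2(U;F) ≅ Z/3

nonempty overlaps:
  V12={q1,q9,q22} V13={q1,q2,q21} V14={q2,q6,q7,q20} V15={q3,q20,q35} V16={q3,q22,q31} V23={q1,q12,q29} V24={q8,q33,q37} V25={q10,q12,q37} V26={q8,q22,q24} V34={q2,q11,q19} V35={q12,q25,q28} V36={q14,q19,q25} V45={q20,q34,q37} V46={q8,q19,q26} V56={q3,q5,q25}
  V123={q1} V126={q22} V134={q2} V145={q20} V156={q3} V235={q12} V245={q37} V246={q8} V346={q19} V356={q25}
C dims 6,15,10; δ0: rk_F3 6; δ1: rk_F3 9
degree 0: 6−6−0 = 0 → Ȟ^0 ≅ 0
degree 1: 15−9−6 = 0 → Ȟ^1 ≅ 0
degree 2: 10−0−9 = 1 → Ȟ^2 ≅ Z/3


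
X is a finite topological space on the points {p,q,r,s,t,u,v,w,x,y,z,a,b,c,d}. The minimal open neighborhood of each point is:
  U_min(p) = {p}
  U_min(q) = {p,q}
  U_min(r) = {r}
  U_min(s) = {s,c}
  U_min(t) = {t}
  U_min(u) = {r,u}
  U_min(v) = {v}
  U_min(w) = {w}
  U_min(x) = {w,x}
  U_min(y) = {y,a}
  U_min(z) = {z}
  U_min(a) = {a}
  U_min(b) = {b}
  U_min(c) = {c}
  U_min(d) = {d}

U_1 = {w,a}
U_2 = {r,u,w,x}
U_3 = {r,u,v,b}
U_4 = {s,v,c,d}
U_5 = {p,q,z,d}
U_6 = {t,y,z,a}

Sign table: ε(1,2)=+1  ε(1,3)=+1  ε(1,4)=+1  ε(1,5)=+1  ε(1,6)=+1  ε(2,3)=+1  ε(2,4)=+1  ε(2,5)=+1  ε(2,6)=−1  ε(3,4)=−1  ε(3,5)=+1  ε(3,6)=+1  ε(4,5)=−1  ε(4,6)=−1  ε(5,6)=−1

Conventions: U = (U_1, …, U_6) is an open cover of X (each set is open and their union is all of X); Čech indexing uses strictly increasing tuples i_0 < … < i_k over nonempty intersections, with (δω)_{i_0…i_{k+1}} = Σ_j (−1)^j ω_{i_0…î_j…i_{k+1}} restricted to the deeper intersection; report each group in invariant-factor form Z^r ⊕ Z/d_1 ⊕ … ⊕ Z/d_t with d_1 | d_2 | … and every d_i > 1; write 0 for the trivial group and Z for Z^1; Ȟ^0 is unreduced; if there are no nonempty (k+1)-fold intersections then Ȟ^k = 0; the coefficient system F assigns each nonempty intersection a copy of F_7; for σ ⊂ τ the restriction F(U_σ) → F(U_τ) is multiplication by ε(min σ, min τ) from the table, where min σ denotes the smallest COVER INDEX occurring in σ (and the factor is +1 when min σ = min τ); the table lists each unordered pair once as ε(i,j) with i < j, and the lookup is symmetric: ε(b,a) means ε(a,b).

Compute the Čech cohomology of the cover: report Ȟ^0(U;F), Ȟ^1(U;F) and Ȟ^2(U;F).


nerve of the cover:
  U12={w} U16={a} U23={r,u} U34={v} U45={d} U56={z}
C dims 6,6; δ0: rk_F7 6
Ȟ^0 = (6 − 6) − 0 = 0, so Ȟ^0 ≅ 0
Ȟ^1 = (6 − 0) − 6 = 0, so Ȟ^1 ≅ 0
Ȟ^2 = (0 − 0) − 0 = 0, so Ȟ^2 ≅ 0

Ȟ^0(U;F) ≅ 0, Ȟ^1(U;F) ≅ 0, Ȟ^2(U;F) ≅ 0


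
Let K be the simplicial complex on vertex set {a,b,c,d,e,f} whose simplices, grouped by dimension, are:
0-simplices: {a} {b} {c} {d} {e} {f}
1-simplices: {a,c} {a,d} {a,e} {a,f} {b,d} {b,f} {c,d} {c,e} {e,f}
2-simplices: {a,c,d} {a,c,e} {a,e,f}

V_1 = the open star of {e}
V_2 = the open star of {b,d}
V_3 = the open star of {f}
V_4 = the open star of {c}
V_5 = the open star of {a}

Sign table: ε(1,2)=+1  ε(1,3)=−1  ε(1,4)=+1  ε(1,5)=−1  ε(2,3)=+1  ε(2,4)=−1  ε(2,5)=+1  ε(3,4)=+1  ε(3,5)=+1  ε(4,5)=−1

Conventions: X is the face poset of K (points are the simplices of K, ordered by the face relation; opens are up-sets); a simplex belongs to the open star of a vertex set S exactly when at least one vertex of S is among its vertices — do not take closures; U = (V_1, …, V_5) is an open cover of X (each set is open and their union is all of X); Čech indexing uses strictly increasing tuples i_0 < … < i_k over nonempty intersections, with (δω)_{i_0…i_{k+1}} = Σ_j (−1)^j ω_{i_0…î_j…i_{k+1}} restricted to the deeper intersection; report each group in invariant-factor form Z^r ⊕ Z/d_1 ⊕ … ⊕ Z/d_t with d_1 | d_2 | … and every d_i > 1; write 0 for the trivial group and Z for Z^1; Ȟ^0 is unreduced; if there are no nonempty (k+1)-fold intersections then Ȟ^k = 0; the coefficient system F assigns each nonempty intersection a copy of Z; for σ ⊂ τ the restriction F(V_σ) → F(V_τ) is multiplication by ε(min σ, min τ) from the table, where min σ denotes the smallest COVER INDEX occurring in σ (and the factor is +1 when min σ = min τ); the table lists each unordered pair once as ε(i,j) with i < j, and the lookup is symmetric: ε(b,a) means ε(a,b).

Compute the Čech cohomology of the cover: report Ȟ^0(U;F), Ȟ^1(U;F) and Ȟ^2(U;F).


nerve of the cover:
  V1={{e},{a,e},{c,e},{e,f},{a,c,e},{a,e,f}} V2={{b},{d},{a,d},{b,d},{b,f},{c,d},{a,c,d}} V3={{f},{a,f},{b,f},{e,f},{a,e,f}} V4={{c},{a,c},{c,d},{c,e},{a,c,d},{a,c,e}} V5={{a},{a,c},{a,d},{a,e},{a,f},{a,c,d},{a,c,e},{a,e,f}}
  V13={{e,f},{a,e,f}} V14={{c,e},{a,c,e}} V15={{a,e},{a,c,e},{a,e,f}} V23={{b,f}} V24={{c,d},{a,c,d}} V25={{a,d},{a,c,d}} V35={{a,f},{a,e,f}} V45={{a,c},{a,c,d},{a,c,e}}
  V135={{a,e,f}} V145={{a,c,e}} V245={{a,c,d}}
C dims 5,8,3; δ0: rk 4, SNF 1^4; δ1: rk 3, SNF 1^3
Ȟ^0 = (5 − 4) − 0 = 1, so Ȟ^0 ≅ Z
Ȟ^1 = (8 − 3) − 4 = 1, so Ȟ^1 ≅ Z
Ȟ^2 = (3 − 0) − 3 = 0, so Ȟ^2 ≅ 0

Ȟ^0(U;F) ≅ Z, Ȟ^1(U;F) ≅ Z, Ȟ^2(U;F) ≅ 0


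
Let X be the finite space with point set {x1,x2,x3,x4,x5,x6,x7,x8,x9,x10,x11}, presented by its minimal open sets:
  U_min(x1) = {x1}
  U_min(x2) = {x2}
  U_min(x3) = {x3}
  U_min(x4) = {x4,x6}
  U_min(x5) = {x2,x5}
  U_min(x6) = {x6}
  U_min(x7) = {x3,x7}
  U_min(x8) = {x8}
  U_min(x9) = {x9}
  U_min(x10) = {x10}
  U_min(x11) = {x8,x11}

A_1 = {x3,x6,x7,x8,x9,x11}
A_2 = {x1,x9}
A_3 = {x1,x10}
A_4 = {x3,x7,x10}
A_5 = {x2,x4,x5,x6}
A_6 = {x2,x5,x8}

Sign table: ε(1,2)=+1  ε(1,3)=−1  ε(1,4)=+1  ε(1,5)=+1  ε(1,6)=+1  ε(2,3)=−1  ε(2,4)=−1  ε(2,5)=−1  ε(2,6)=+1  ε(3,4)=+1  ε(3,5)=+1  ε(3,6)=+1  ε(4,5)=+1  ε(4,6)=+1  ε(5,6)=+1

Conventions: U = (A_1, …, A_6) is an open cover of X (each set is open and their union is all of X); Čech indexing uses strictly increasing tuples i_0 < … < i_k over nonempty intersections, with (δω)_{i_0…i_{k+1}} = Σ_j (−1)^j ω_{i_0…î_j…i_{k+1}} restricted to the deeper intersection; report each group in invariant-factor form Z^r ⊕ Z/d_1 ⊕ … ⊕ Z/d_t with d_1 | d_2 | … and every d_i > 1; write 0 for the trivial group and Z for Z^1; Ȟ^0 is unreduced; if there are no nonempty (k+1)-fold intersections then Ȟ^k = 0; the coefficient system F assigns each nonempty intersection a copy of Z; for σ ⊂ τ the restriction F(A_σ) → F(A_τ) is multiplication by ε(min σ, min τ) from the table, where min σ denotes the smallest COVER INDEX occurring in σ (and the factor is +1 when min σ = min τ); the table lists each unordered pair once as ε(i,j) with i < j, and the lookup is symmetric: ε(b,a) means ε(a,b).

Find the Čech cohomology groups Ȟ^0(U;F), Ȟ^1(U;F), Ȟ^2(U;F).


Ȟ^0 ≅ 0; Ȟ^1 ≅ Z ⊕ Z/2; Ȟ^2 ≅ 0

cover nerve:
  A12={x9} A14={x3,x7} A15={x6} A16={x8} A23={x1} A34={x10} A56={x2,x5}
C dims 6,7; δ0: rk 6, SNF 1^5·2
Ȟ^0: (6−6)−0=0 ⇒ 0
Ȟ^1: (7−0)−6=1 plus torsion [2] ⇒ Z ⊕ Z/2
Ȟ^2: (0−0)−0=0 ⇒ 0


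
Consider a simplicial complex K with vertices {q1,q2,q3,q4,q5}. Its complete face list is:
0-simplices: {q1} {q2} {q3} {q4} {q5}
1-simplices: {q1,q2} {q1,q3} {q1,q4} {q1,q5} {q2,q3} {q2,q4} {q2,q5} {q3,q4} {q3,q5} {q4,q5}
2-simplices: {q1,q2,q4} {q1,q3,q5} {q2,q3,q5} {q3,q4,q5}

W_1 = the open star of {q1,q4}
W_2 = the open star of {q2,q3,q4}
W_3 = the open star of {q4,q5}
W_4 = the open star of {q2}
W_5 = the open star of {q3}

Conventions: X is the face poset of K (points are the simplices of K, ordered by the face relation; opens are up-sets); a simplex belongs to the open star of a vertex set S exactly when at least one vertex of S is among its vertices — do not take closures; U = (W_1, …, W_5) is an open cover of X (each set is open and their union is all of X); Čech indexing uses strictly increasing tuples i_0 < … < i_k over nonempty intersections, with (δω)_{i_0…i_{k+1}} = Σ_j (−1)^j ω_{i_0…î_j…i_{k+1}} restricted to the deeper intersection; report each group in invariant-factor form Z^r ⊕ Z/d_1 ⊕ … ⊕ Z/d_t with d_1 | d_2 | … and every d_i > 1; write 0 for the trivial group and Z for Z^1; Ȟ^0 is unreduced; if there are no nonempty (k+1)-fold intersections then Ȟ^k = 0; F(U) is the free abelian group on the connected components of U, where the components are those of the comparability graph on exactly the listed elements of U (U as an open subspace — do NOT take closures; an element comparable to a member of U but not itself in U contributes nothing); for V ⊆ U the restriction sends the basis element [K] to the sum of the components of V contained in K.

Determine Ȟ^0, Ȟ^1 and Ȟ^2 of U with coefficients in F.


Ȟ^0(U;F) ≅ Z,  Ȟ^1(U;F) ≅ Z,  Ȟ^2(U;F) ≅ 0

nerve of the cover:
  W1={{q1},{q4},{q1,q2},{q1,q3},{q1,q4},{q1,q5},{q2,q4},{q3,q4},{q4,q5},{q1,q2,q4},{q1,q3,q5},{q3,q4,q5}} W2={{q2},{q3},{q4},{q1,q2},{q1,q3},{q1,q4},{q2,q3},{q2,q4},{q2,q5},{q3,q4},{q3,q5},{q4,q5},{q1,q2,q4},{q1,q3,q5},{q2,q3,q5},{q3,q4,q5}} W3={{q4},{q5},{q1,q4},{q1,q5},{q2,q4},{q2,q5},{q3,q4},{q3,q5},{q4,q5},{q1,q2,q4},{q1,q3,q5},{q2,q3,q5},{q3,q4,q5}} W4={{q2},{q1,q2},{q2,q3},{q2,q4},{q2,q5},{q1,q2,q4},{q2,q3,q5}} W5={{q3},{q1,q3},{q2,q3},{q3,q4},{q3,q5},{q1,q3,q5},{q2,q3,q5},{q3,q4,q5}}
  W12={{q4},{q1,q2},{q1,q3},{q1,q4},{q2,q4},{q3,q4},{q4,q5},{q1,q2,q4},{q1,q3,q5},{q3,q4,q5}} W13={{q4},{q1,q4},{q1,q5},{q2,q4},{q3,q4},{q4,q5},{q1,q2,q4},{q1,q3,q5},{q3,q4,q5}} W14={{q1,q2},{q2,q4},{q1,q2,q4}} W15={{q1,q3},{q3,q4},{q1,q3,q5},{q3,q4,q5}} W23={{q4},{q1,q4},{q2,q4},{q2,q5},{q3,q4},{q3,q5},{q4,q5},{q1,q2,q4},{q1,q3,q5},{q2,q3,q5},{q3,q4,q5}} W24={{q2},{q1,q2},{q2,q3},{q2,q4},{q2,q5},{q1,q2,q4},{q2,q3,q5}} W25={{q3},{q1,q3},{q2,q3},{q3,q4},{q3,q5},{q1,q3,q5},{q2,q3,q5},{q3,q4,q5}} W34={{q2,q4},{q2,q5},{q1,q2,q4},{q2,q3,q5}} W35={{q3,q4},{q3,q5},{q1,q3,q5},{q2,q3,q5},{q3,q4,q5}} W45={{q2,q3},{q2,q3,q5}}
  W123={{q4},{q1,q4},{q2,q4},{q3,q4},{q4,q5},{q1,q2,q4},{q1,q3,q5},{q3,q4,q5}} W124={{q1,q2},{q2,q4},{q1,q2,q4}} W125={{q1,q3},{q3,q4},{q1,q3,q5},{q3,q4,q5}} W134={{q2,q4},{q1,q2,q4}} W135={{q3,q4},{q1,q3,q5},{q3,q4,q5}} W234={{q2,q4},{q2,q5},{q1,q2,q4},{q2,q3,q5}} W235={{q3,q4},{q3,q5},{q1,q3,q5},{q2,q3,q5},{q3,q4,q5}} W245={{q2,q3},{q2,q3,q5}} W345={{q2,q3,q5}}
  W1234={{q2,q4},{q1,q2,q4}} W1235={{q3,q4},{q1,q3,q5},{q3,q4,q5}} W2345={{q2,q3,q5}}
components per intersection:
  W1: {{q1},{q4},{q1,q2},{q1,q3},{q1,q4},{q1,q5},{q2,q4},{q3,q4},{q4,q5},{q1,q2,q4},{q1,q3,q5},{q3,q4,q5}}
  W2: {{q2},{q3},{q4},{q1,q2},{q1,q3},{q1,q4},{q2,q3},{q2,q4},{q2,q5},{q3,q4},{q3,q5},{q4,q5},{q1,q2,q4},{q1,q3,q5},{q2,q3,q5},{q3,q4,q5}}
  W3: {{q4},{q5},{q1,q4},{q1,q5},{q2,q4},{q2,q5},{q3,q4},{q3,q5},{q4,q5},{q1,q2,q4},{q1,q3,q5},{q2,q3,q5},{q3,q4,q5}}
  W4: {{q2},{q1,q2},{q2,q3},{q2,q4},{q2,q5},{q1,q2,q4},{q2,q3,q5}}
  W5: {{q3},{q1,q3},{q2,q3},{q3,q4},{q3,q5},{q1,q3,q5},{q2,q3,q5},{q3,q4,q5}}
  W12: {{q4},{q1,q2},{q1,q4},{q2,q4},{q3,q4},{q4,q5},{q1,q2,q4},{q3,q4,q5}} {{q1,q3},{q1,q3,q5}}
  W13: {{q4},{q1,q4},{q2,q4},{q3,q4},{q4,q5},{q1,q2,q4},{q3,q4,q5}} {{q1,q5},{q1,q3,q5}}
  W14: {{q1,q2},{q2,q4},{q1,q2,q4}}
  W15: {{q1,q3},{q1,q3,q5}} {{q3,q4},{q3,q4,q5}}
  W23: {{q4},{q1,q4},{q2,q4},{q2,q5},{q3,q4},{q3,q5},{q4,q5},{q1,q2,q4},{q1,q3,q5},{q2,q3,q5},{q3,q4,q5}}
  W24: {{q2},{q1,q2},{q2,q3},{q2,q4},{q2,q5},{q1,q2,q4},{q2,q3,q5}}
  W25: {{q3},{q1,q3},{q2,q3},{q3,q4},{q3,q5},{q1,q3,q5},{q2,q3,q5},{q3,q4,q5}}
  W34: {{q2,q4},{q1,q2,q4}} {{q2,q5},{q2,q3,q5}}
  W35: {{q3,q4},{q3,q5},{q1,q3,q5},{q2,q3,q5},{q3,q4,q5}}
  W45: {{q2,q3},{q2,q3,q5}}
  W123: {{q4},{q1,q4},{q2,q4},{q3,q4},{q4,q5},{q1,q2,q4},{q3,q4,q5}} {{q1,q3,q5}}
  W124: {{q1,q2},{q2,q4},{q1,q2,q4}}
  W125: {{q1,q3},{q1,q3,q5}} {{q3,q4},{q3,q4,q5}}
  W134: {{q2,q4},{q1,q2,q4}}
  W135: {{q3,q4},{q3,q4,q5}} {{q1,q3,q5}}
  W234: {{q2,q4},{q1,q2,q4}} {{q2,q5},{q2,q3,q5}}
  W235: {{q3,q4},{q3,q5},{q1,q3,q5},{q2,q3,q5},{q3,q4,q5}}
  W245: {{q2,q3},{q2,q3,q5}}
  W345: {{q2,q3,q5}}
  W1234: {{q2,q4},{q1,q2,q4}}
  W1235: {{q3,q4},{q3,q4,q5}} {{q1,q3,q5}}
  W2345: {{q2,q3,q5}}
C dims 5,14,13,4; δ0: rk 4, SNF 1^4; δ1: rk 9, SNF 1^9; δ2: rk 4, SNF 1^4
Ȟ^0 = (5 − 4) − 0 = 1, so Ȟ^0 ≅ Z
Ȟ^1 = (14 − 9) − 4 = 1, so Ȟ^1 ≅ Z
Ȟ^2 = (13 − 4) − 9 = 0, so Ȟ^2 ≅ 0


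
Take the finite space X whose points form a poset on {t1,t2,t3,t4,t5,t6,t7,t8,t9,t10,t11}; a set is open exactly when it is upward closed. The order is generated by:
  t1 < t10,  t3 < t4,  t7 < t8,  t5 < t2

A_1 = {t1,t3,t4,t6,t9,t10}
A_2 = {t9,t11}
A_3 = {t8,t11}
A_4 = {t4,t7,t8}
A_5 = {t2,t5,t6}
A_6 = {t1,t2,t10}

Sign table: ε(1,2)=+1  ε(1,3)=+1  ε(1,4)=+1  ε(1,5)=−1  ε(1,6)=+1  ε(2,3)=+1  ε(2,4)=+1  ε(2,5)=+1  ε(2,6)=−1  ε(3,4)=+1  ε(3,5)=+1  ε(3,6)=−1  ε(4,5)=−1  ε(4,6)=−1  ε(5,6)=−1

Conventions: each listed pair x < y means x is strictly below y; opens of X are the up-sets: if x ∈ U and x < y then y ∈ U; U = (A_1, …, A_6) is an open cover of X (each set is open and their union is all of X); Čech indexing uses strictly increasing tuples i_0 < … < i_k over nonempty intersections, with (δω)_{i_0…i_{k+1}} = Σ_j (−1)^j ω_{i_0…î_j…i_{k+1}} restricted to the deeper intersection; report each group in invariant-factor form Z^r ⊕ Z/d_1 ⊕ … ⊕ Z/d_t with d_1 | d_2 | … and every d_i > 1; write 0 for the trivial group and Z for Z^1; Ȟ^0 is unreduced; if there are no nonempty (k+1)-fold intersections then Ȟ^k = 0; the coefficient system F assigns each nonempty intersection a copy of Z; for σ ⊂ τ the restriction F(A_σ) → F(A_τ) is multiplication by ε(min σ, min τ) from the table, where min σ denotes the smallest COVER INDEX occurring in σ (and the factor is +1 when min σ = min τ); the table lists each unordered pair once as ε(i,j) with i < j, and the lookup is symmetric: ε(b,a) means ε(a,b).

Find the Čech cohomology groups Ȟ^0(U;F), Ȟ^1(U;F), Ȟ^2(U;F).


Ȟ^0 = Z, Ȟ^1 = Z^2, Ȟ^2 = 0

cover nerve:
  A12={t9} A14={t4} A15={t6} A16={t1,t10} A23={t11} A34={t8} A56={t2}
C dims 6,7; δ0: rk 5, SNF 1^5
Ȟ^0: (6−5)−0=1 ⇒ Z
Ȟ^1: (7−0)−5=2 ⇒ Z^2
Ȟ^2: (0−0)−0=0 ⇒ 0


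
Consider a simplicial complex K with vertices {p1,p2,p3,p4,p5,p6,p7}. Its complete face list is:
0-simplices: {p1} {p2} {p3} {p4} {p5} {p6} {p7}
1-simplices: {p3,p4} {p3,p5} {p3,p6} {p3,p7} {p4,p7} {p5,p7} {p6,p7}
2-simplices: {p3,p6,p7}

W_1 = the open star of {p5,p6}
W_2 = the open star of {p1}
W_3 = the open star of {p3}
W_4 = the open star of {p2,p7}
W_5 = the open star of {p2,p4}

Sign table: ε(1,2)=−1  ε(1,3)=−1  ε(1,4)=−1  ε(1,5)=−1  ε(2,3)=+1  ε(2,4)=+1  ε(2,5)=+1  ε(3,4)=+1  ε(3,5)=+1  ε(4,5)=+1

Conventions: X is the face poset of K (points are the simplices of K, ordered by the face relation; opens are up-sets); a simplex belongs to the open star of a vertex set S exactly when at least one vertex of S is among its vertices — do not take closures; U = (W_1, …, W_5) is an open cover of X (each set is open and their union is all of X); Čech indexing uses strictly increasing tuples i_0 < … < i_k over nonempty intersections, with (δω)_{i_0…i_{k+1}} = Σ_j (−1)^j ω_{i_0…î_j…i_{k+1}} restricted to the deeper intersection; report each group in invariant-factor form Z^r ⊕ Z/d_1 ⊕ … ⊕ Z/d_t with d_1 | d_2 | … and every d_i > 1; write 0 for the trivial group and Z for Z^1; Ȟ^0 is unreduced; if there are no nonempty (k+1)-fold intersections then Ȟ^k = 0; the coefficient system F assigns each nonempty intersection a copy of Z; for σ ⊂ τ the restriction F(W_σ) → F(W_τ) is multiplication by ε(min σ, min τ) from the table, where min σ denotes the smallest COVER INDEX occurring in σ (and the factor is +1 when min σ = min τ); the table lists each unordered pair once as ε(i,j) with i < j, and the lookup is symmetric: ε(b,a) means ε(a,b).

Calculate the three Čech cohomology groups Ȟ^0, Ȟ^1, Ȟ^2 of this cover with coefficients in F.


Ȟ^0 ≅ Z^2, Ȟ^1 ≅ Z, Ȟ^2 ≅ 0

nerve simplices:
  W1={{p5},{p6},{p3,p5},{p3,p6},{p5,p7},{p6,p7},{p3,p6,p7}} W2={{p1}} W3={{p3},{p3,p4},{p3,p5},{p3,p6},{p3,p7},{p3,p6,p7}} W4={{p2},{p7},{p3,p7},{p4,p7},{p5,p7},{p6,p7},{p3,p6,p7}} W5={{p2},{p4},{p3,p4},{p4,p7}}
  W13={{p3,p5},{p3,p6},{p3,p6,p7}} W14={{p5,p7},{p6,p7},{p3,p6,p7}} W34={{p3,p7},{p3,p6,p7}} W35={{p3,p4}} W45={{p2},{p4,p7}}
  W134={{p3,p6,p7}}
C dims 5,5,1; δ0: rk 3, SNF 1^3; δ1: rk 1, SNF 1^1
degree 0: 5−3−0 = 2 → Ȟ^0 ≅ Z^2
degree 1: 5−1−3 = 1 → Ȟ^1 ≅ Z
degree 2: 1−0−1 = 0 → Ȟ^2 ≅ 0


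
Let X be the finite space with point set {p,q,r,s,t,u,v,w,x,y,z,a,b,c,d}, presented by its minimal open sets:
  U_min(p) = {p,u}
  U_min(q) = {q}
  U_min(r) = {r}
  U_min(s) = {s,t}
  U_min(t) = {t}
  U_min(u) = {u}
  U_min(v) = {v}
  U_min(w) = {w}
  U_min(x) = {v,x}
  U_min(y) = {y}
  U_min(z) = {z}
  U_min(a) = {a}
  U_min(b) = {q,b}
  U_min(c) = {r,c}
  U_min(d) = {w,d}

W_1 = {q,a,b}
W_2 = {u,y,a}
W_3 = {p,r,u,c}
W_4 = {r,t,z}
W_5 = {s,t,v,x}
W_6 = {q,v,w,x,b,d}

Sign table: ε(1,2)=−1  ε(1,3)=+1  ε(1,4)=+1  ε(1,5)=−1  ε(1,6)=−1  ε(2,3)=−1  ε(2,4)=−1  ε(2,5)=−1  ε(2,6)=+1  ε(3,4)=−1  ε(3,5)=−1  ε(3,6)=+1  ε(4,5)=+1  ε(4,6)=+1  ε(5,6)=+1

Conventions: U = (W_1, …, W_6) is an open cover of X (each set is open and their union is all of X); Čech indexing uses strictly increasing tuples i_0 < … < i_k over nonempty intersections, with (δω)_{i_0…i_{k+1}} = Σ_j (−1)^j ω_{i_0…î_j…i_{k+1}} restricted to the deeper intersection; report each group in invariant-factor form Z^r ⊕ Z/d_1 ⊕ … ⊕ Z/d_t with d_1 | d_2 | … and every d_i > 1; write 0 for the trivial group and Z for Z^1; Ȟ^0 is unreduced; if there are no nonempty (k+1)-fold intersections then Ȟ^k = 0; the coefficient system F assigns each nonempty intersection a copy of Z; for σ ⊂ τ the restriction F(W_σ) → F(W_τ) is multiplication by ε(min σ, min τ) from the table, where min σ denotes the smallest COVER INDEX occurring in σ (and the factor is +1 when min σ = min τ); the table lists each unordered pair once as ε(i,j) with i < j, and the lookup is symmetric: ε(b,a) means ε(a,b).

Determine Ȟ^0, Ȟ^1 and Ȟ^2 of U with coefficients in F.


Ȟ^0 = Z,  Ȟ^1 = Z,  Ȟ^2 = 0

nonempty intersections:
  W12={a} W16={q,b} W23={u} W34={r} W45={t} W56={v,x}
C dims 6,6; δ0: rk 5, SNF 1^5
Ȟ^0: (6−5)−0=1 ⇒ Z
Ȟ^1: (6−0)−5=1 ⇒ Z
Ȟ^2: (0−0)−0=0 ⇒ 0


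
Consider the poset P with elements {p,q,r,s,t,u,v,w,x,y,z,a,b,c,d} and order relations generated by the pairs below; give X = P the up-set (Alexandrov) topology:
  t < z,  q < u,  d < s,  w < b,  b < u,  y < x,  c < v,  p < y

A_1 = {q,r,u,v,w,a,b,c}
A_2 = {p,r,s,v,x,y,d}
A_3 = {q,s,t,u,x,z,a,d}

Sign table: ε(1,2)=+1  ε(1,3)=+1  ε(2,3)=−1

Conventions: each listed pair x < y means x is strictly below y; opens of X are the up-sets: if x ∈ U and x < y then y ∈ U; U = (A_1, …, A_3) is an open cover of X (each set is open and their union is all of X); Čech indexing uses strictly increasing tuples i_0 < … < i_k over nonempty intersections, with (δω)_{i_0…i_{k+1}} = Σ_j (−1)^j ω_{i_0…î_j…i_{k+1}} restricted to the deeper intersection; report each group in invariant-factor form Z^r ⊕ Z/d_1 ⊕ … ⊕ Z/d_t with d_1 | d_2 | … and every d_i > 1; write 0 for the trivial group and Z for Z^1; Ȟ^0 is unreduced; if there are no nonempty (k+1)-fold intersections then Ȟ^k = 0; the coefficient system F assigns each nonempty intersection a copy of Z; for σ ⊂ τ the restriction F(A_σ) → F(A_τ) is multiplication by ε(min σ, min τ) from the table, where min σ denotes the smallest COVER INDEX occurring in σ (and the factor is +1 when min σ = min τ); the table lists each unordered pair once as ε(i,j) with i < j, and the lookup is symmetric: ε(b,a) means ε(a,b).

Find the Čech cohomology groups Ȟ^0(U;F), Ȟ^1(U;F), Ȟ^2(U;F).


Ȟ^0 = 0, Ȟ^1 = Z/2 and Ȟ^2 = 0

nonempty intersections:
  A12={r,v} A13={q,u,a} A23={s,x,d}
C dims 3,3; δ0: rk 3, SNF 1^2·2
Ȟ^0: (3−3)−0=0 ⇒ 0
Ȟ^1: (3−0)−3=0 plus torsion [2] ⇒ Z/2
Ȟ^2: (0−0)−0=0 ⇒ 0


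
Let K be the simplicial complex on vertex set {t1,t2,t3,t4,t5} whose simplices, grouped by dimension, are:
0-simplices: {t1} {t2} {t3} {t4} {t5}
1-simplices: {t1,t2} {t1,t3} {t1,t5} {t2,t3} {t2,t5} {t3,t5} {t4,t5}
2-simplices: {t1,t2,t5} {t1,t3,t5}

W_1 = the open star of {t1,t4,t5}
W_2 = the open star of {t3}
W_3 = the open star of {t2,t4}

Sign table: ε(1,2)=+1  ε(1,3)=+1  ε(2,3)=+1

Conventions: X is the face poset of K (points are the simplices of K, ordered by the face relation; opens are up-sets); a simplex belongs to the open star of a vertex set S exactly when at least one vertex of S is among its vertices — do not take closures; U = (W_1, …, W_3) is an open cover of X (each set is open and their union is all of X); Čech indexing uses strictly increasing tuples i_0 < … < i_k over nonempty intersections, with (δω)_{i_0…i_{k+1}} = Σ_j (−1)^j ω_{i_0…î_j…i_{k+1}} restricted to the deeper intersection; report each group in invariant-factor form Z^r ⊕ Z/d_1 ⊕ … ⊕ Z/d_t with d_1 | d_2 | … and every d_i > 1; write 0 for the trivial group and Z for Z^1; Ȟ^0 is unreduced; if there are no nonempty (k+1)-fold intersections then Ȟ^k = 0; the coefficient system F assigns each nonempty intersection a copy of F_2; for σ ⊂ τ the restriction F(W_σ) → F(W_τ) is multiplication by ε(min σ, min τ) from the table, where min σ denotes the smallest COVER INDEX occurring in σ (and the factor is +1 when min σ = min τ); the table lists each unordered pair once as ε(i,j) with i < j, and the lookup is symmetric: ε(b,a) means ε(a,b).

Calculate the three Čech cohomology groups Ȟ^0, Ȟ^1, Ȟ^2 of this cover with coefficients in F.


Ȟ^0(U;F) ≅ Z/2, Ȟ^1(U;F) ≅ Z/2 and Ȟ^2(U;F) ≅ 0

intersection data:
  W1={{t1},{t4},{t5},{t1,t2},{t1,t3},{t1,t5},{t2,t5},{t3,t5},{t4,t5},{t1,t2,t5},{t1,t3,t5}} W2={{t3},{t1,t3},{t2,t3},{t3,t5},{t1,t3,t5}} W3={{t2},{t4},{t1,t2},{t2,t3},{t2,t5},{t4,t5},{t1,t2,t5}}
  W12={{t1,t3},{t3,t5},{t1,t3,t5}} W13={{t4},{t1,t2},{t2,t5},{t4,t5},{t1,t2,t5}} W23={{t2,t3}}
C dims 3,3; δ0: rk_F2 2
Ȟ^0 = (3 − 2) − 0 = 1, so Ȟ^0 ≅ Z/2
Ȟ^1 = (3 − 0) − 2 = 1, so Ȟ^1 ≅ Z/2
Ȟ^2 = (0 − 0) − 0 = 0, so Ȟ^2 ≅ 0


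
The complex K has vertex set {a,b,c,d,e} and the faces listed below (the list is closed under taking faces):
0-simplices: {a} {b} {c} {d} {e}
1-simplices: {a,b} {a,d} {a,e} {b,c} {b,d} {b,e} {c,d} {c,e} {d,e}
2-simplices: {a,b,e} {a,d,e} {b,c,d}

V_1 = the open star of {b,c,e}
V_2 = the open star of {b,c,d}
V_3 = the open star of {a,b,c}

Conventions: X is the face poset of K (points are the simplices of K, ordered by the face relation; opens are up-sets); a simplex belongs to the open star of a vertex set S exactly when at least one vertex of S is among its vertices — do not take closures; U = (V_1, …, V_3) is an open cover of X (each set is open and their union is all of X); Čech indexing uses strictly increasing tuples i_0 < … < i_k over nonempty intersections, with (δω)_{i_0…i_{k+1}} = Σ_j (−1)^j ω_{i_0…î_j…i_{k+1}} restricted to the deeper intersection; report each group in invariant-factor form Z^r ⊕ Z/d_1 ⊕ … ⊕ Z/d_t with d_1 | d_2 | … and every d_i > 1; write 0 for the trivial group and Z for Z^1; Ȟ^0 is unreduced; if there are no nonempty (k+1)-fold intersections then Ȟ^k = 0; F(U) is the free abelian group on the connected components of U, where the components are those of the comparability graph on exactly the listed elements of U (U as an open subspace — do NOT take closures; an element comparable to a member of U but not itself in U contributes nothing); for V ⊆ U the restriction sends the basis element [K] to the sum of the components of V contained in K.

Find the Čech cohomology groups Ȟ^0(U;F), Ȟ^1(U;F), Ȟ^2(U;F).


Ȟ^0 = Z; Ȟ^1 = Z; Ȟ^2 = 0

nerve simplices:
  V1={{b},{c},{e},{a,b},{a,e},{b,c},{b,d},{b,e},{c,d},{c,e},{d,e},{a,b,e},{a,d,e},{b,c,d}} V2={{b},{c},{d},{a,b},{a,d},{b,c},{b,d},{b,e},{c,d},{c,e},{d,e},{a,b,e},{a,d,e},{b,c,d}} V3={{a},{b},{c},{a,b},{a,d},{a,e},{b,c},{b,d},{b,e},{c,d},{c,e},{a,b,e},{a,d,e},{b,c,d}}
  V12={{b},{c},{a,b},{b,c},{b,d},{b,e},{c,d},{c,e},{d,e},{a,b,e},{a,d,e},{b,c,d}} V13={{b},{c},{a,b},{a,e},{b,c},{b,d},{b,e},{c,d},{c,e},{a,b,e},{a,d,e},{b,c,d}} V23={{b},{c},{a,b},{a,d},{b,c},{b,d},{b,e},{c,d},{c,e},{a,b,e},{a,d,e},{b,c,d}}
  V123={{b},{c},{a,b},{b,c},{b,d},{b,e},{c,d},{c,e},{a,b,e},{a,d,e},{b,c,d}}
components per intersection:
  V1: {{b},{c},{e},{a,b},{a,e},{b,c},{b,d},{b,e},{c,d},{c,e},{d,e},{a,b,e},{a,d,e},{b,c,d}}
  V2: {{b},{c},{d},{a,b},{a,d},{b,c},{b,d},{b,e},{c,d},{c,e},{d,e},{a,b,e},{a,d,e},{b,c,d}}
  V3: {{a},{b},{c},{a,b},{a,d},{a,e},{b,c},{b,d},{b,e},{c,d},{c,e},{a,b,e},{a,d,e},{b,c,d}}
  V12: {{b},{c},{a,b},{b,c},{b,d},{b,e},{c,d},{c,e},{a,b,e},{b,c,d}} {{d,e},{a,d,e}}
  V13: {{b},{c},{a,b},{a,e},{b,c},{b,d},{b,e},{c,d},{c,e},{a,b,e},{a,d,e},{b,c,d}}
  V23: {{b},{c},{a,b},{b,c},{b,d},{b,e},{c,d},{c,e},{a,b,e},{b,c,d}} {{a,d},{a,d,e}}
  V123: {{b},{c},{a,b},{b,c},{b,d},{b,e},{c,d},{c,e},{a,b,e},{b,c,d}} {{a,d,e}}
C dims 3,5,2; δ0: rk 2, SNF 1^2; δ1: rk 2, SNF 1^2
degree 0: 3−2−0 = 1 → Ȟ^0 ≅ Z
degree 1: 5−2−2 = 1 → Ȟ^1 ≅ Z
degree 2: 2−0−2 = 0 → Ȟ^2 ≅ 0


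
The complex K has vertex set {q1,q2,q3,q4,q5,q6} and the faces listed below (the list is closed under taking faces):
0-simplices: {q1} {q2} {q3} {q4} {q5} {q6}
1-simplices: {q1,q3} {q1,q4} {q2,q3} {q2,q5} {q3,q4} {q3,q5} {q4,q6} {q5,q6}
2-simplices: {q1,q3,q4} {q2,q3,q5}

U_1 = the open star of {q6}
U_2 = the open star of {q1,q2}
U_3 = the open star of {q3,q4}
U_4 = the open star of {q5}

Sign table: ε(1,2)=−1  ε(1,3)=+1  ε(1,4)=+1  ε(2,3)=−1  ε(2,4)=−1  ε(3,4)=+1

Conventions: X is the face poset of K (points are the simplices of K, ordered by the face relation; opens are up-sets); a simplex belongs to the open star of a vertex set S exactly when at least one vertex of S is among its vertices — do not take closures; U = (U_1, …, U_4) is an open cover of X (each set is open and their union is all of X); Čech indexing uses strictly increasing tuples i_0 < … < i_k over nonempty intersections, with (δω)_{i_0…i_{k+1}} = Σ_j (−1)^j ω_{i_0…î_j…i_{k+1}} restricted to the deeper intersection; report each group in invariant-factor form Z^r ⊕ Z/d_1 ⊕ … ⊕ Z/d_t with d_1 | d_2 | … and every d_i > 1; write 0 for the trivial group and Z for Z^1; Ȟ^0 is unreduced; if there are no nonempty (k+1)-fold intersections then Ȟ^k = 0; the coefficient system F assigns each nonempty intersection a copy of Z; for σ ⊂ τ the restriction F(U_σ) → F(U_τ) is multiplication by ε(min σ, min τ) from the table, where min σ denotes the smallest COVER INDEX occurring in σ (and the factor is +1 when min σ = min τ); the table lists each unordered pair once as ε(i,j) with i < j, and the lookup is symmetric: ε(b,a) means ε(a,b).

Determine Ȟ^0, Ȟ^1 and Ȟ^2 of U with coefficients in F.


Ȟ^0(U;F) ≅ Z,  Ȟ^1(U;F) ≅ Z,  Ȟ^2(U;F) ≅ 0

intersection data:
  U1={{q6},{q4,q6},{q5,q6}} U2={{q1},{q2},{q1,q3},{q1,q4},{q2,q3},{q2,q5},{q1,q3,q4},{q2,q3,q5}} U3={{q3},{q4},{q1,q3},{q1,q4},{q2,q3},{q3,q4},{q3,q5},{q4,q6},{q1,q3,q4},{q2,q3,q5}} U4={{q5},{q2,q5},{q3,q5},{q5,q6},{q2,q3,q5}}
  U13={{q4,q6}} U14={{q5,q6}} U23={{q1,q3},{q1,q4},{q2,q3},{q1,q3,q4},{q2,q3,q5}} U24={{q2,q5},{q2,q3,q5}} U34={{q3,q5},{q2,q3,q5}}
  U234={{q2,q3,q5}}
C dims 4,5,1; δ0: rk 3, SNF 1^3; δ1: rk 1, SNF 1^1
Ȟ^0 = (4 − 3) − 0 = 1, so Ȟ^0 ≅ Z
Ȟ^1 = (5 − 1) − 3 = 1, so Ȟ^1 ≅ Z
Ȟ^2 = (1 − 0) − 1 = 0, so Ȟ^2 ≅ 0


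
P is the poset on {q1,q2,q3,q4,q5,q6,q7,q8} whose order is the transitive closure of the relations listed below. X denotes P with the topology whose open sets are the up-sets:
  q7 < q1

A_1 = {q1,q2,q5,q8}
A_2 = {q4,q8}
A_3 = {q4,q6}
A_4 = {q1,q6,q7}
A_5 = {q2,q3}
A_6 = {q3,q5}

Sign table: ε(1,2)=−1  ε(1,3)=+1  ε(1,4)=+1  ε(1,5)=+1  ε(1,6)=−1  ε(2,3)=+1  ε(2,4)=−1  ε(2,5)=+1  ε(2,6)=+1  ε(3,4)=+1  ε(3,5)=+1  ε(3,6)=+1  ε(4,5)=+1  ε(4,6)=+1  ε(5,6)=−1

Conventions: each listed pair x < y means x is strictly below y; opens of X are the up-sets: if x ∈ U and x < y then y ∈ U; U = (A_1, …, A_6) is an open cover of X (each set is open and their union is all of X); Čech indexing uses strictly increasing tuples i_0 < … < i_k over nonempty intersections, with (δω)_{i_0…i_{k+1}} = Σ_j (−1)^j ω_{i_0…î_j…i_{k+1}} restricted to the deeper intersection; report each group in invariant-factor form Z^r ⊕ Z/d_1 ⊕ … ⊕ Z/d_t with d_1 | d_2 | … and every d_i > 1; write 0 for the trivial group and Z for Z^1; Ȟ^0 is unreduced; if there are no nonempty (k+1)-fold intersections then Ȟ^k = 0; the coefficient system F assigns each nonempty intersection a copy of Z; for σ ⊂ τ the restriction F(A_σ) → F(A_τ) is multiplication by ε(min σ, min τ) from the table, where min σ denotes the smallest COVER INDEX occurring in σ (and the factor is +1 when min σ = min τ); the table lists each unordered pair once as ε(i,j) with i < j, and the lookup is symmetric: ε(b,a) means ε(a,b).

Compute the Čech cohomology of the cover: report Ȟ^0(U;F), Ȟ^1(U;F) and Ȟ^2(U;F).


intersection data:
  A12={q8} A14={q1} A15={q2} A16={q5} A23={q4} A34={q6} A56={q3}
C dims 6,7; δ0: rk 6, SNF 1^5·2
Ȟ^0 = (6 − 6) − 0 = 0, so Ȟ^0 ≅ 0
Ȟ^1 = (7 − 0) − 6 = 1 plus torsion [2], so Ȟ^1 ≅ Z ⊕ Z/2
Ȟ^2 = (0 − 0) − 0 = 0, so Ȟ^2 ≅ 0

Ȟ^0(U;F) ≅ 0, Ȟ^1(U;F) ≅ Z ⊕ Z/2 and Ȟ^2(U;F) ≅ 0


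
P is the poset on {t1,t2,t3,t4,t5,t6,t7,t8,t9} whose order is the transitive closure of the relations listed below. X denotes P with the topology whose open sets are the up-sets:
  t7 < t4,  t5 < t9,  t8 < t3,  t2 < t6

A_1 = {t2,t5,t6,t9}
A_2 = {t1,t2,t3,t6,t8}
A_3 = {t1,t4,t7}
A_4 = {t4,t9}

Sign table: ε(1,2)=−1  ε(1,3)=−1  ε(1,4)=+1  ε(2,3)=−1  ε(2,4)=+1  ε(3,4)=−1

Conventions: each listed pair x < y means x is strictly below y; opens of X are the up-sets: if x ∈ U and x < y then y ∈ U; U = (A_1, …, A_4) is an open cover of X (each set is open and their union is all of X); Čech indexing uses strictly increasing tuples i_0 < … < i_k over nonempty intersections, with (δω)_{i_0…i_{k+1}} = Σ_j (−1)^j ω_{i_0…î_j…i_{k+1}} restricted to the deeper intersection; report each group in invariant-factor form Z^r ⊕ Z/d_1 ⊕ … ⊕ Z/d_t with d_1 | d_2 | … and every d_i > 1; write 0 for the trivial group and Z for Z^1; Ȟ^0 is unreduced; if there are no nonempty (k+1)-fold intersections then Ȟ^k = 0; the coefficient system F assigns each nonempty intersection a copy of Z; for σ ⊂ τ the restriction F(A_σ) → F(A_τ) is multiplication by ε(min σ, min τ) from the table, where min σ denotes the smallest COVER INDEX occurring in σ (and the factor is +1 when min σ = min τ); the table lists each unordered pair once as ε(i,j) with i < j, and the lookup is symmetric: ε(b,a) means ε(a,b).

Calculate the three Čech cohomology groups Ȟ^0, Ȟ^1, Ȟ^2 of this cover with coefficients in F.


Ȟ^0 ≅ 0; Ȟ^1 ≅ Z/2; Ȟ^2 ≅ 0

nonempty intersections:
  A12={t2,t6} A14={t9} A23={t1} A34={t4}
C dims 4,4; δ0: rk 4, SNF 1^3·2
Ȟ^0: (4−4)−0=0 ⇒ 0
Ȟ^1: (4−0)−4=0 plus torsion [2] ⇒ Z/2
Ȟ^2: (0−0)−0=0 ⇒ 0


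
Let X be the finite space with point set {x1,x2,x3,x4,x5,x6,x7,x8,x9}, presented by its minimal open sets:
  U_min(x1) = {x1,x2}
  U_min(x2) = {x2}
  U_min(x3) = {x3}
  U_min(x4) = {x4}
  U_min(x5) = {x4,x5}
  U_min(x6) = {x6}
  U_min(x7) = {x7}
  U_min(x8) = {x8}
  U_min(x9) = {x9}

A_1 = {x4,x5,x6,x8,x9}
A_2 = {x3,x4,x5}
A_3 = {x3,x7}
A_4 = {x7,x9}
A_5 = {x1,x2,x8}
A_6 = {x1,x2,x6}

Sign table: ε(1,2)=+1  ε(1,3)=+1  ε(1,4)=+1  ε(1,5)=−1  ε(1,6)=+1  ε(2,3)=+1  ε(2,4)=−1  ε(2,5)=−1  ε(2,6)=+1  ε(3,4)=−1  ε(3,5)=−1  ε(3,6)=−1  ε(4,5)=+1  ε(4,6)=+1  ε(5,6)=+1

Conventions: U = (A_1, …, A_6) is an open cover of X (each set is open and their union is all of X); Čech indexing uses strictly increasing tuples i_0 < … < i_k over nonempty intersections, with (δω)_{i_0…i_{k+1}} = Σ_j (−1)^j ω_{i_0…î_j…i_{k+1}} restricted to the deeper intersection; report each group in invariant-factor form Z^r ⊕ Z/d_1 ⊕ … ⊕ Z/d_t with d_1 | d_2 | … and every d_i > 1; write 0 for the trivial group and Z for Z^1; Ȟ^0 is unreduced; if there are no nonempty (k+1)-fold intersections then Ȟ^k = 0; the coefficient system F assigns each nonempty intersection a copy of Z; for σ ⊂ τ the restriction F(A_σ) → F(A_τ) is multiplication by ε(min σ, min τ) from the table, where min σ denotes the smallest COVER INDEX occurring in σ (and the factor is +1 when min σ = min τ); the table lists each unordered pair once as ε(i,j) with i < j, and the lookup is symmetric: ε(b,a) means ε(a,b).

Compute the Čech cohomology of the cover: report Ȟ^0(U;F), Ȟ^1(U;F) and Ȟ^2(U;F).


nonempty overlaps:
  A12={x4,x5} A14={x9} A15={x8} A16={x6} A23={x3} A34={x7} A56={x1,x2}
C dims 6,7; δ0: rk 6, SNF 1^5·2
degree 0: 6−6−0 = 0 → Ȟ^0 ≅ 0
degree 1: 7−0−6 = 1 plus torsion [2] → Ȟ^1 ≅ Z ⊕ Z/2
degree 2: 0−0−0 = 0 → Ȟ^2 ≅ 0

Ȟ^0 = 0,  Ȟ^1 = Z ⊕ Z/2,  Ȟ^2 = 0


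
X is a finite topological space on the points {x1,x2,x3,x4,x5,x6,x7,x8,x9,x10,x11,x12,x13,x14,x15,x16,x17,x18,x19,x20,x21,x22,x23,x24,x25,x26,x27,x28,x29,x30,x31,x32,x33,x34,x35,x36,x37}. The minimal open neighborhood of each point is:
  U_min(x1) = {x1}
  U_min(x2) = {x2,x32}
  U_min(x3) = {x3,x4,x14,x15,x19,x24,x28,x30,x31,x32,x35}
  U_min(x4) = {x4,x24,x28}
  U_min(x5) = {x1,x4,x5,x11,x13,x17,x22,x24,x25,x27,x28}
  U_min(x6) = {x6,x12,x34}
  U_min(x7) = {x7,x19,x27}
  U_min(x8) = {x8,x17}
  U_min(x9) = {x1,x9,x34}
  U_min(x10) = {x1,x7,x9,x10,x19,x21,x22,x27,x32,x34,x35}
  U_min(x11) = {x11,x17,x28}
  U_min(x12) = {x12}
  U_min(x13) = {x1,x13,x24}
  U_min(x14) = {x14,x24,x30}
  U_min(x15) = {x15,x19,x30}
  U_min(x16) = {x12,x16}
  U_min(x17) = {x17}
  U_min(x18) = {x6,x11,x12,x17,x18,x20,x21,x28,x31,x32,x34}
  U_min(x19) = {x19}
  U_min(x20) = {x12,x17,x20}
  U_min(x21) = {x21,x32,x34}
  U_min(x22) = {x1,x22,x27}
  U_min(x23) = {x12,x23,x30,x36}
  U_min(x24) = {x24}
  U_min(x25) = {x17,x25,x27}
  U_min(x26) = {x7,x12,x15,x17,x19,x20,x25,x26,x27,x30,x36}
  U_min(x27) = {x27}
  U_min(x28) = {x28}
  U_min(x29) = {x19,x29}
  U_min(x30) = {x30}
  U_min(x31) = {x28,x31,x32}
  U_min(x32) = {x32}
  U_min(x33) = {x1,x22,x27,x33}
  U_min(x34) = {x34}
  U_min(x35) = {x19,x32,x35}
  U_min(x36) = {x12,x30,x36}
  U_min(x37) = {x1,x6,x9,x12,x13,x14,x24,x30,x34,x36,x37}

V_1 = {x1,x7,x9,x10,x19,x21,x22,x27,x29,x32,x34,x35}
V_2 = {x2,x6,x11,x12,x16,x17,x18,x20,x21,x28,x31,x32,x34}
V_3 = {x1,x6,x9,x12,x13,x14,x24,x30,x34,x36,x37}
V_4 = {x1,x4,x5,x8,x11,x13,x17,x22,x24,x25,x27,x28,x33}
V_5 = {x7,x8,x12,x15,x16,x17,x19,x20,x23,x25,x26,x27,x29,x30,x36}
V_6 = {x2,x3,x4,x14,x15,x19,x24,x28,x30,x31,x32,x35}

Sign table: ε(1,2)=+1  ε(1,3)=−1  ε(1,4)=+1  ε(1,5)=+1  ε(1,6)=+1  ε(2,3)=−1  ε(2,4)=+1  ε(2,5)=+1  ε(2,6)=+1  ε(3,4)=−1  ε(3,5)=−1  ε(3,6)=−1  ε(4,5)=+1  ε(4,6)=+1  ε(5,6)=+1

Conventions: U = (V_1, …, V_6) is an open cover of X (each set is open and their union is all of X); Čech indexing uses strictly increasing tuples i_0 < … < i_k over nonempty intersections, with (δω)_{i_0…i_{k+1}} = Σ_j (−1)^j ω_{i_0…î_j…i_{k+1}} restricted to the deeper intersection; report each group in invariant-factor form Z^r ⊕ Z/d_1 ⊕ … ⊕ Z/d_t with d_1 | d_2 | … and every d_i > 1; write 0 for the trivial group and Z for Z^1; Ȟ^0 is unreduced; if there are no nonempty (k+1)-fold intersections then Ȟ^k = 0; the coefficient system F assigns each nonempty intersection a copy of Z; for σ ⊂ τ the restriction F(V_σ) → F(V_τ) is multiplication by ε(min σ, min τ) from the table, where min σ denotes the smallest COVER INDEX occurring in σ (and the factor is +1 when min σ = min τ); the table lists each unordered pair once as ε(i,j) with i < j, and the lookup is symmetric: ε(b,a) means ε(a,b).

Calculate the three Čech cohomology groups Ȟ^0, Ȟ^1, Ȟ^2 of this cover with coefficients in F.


nonempty overlaps:
  V12={x21,x32,x34} V13={x1,x9,x34} V14={x1,x22,x27} V15={x7,x19,x27,x29} V16={x19,x32,x35} V23={x6,x12,x34} V24={x11,x17,x28} V25={x12,x16,x17,x20} V26={x2,x28,x31,x32} V34={x1,x13,x24} V35={x12,x30,x36} V36={x14,x24,x30} V45={x8,x17,x25,x27} V46={x4,x24,x28} V56={x15,x19,x30}
  V123={x34} V126={x32} V134={x1} V145={x27} V156={x19} V235={x12} V245={x17} V246={x28} V346={x24} V356={x30}
C dims 6,15,10; δ0: rk 5, SNF 1^5; δ1: rk 10, SNF 1^9·2
degree 0: 6−5−0 = 1 → Ȟ^0 ≅ Z
degree 1: 15−10−5 = 0 → Ȟ^1 ≅ 0
degree 2: 10−0−10 = 0 plus torsion [2] → Ȟ^2 ≅ Z/2

Ȟ^0 ≅ Z,  Ȟ^1 ≅ 0,  Ȟ^2 ≅ Z/2


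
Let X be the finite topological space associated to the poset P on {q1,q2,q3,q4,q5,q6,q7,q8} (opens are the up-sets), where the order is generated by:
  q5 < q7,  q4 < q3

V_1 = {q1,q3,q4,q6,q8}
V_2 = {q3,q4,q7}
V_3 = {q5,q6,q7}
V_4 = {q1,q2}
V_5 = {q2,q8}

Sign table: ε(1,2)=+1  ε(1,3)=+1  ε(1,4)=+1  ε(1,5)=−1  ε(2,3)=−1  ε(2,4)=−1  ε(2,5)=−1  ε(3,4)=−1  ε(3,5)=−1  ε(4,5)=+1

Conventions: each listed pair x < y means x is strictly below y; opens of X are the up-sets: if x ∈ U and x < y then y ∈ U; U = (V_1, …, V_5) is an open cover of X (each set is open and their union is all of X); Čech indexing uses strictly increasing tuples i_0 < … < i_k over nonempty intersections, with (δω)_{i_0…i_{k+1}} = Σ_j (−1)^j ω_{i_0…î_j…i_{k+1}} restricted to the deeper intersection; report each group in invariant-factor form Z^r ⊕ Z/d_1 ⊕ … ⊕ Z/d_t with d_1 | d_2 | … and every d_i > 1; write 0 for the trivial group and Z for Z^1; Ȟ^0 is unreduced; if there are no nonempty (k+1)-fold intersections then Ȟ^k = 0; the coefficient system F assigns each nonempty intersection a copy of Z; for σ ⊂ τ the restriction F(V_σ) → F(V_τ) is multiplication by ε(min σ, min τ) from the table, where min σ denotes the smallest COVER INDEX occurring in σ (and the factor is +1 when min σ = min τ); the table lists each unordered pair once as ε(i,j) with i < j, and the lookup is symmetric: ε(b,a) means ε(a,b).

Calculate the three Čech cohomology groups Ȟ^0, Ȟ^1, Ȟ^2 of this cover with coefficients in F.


nerve simplices:
  V12={q3,q4} V13={q6} V14={q1} V15={q8} V23={q7} V45={q2}
C dims 5,6; δ0: rk 5, SNF 1^4·2
degree 0: 5−5−0 = 0 → Ȟ^0 ≅ 0
degree 1: 6−0−5 = 1 plus torsion [2] → Ȟ^1 ≅ Z ⊕ Z/2
degree 2: 0−0−0 = 0 → Ȟ^2 ≅ 0

Ȟ^0 = 0,  Ȟ^1 = Z ⊕ Z/2,  Ȟ^2 = 0
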